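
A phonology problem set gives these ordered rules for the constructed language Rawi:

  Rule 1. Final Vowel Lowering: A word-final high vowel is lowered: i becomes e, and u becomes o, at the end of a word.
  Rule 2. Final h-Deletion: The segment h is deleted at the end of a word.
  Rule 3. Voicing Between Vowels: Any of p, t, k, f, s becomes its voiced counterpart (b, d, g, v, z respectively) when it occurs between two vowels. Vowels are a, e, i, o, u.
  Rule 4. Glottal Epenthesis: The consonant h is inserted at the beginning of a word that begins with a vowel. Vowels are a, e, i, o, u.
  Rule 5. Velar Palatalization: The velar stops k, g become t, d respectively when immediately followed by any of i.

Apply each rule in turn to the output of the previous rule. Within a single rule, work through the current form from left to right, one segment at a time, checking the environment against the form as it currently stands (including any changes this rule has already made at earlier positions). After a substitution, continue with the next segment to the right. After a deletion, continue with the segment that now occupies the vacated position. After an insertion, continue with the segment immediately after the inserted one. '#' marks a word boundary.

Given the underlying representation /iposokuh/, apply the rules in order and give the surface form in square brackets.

[hibozogu]

Rule 1 Final Vowel Lowering: no change — [iposokuh]
Rule 2 Final h-Deletion: [iposokuh] → [iposoku]
Rule 3 Voicing Between Vowels: [iposoku] → [ibozogu]
Rule 4 Glottal Epenthesis: [ibozogu] → [hibozogu]
Rule 5 Velar Palatalization: no change — [hibozogu]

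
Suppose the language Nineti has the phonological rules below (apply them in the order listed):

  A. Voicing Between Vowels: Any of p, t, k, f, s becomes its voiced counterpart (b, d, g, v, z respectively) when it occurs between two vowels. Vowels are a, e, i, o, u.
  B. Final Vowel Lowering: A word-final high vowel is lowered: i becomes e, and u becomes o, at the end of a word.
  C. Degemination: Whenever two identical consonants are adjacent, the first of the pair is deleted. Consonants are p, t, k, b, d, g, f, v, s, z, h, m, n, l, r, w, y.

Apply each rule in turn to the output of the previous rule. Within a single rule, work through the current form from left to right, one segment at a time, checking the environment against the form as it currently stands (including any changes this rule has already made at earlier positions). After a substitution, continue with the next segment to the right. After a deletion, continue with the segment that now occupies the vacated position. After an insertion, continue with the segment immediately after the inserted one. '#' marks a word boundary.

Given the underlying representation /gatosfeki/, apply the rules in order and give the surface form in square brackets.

A Voicing Between Vowels: [gatosfeki] → [gadosfegi]
B Final Vowel Lowering: [gadosfegi] → [gadosfege]
C Degemination: no change — [gadosfege]

[gadosfege]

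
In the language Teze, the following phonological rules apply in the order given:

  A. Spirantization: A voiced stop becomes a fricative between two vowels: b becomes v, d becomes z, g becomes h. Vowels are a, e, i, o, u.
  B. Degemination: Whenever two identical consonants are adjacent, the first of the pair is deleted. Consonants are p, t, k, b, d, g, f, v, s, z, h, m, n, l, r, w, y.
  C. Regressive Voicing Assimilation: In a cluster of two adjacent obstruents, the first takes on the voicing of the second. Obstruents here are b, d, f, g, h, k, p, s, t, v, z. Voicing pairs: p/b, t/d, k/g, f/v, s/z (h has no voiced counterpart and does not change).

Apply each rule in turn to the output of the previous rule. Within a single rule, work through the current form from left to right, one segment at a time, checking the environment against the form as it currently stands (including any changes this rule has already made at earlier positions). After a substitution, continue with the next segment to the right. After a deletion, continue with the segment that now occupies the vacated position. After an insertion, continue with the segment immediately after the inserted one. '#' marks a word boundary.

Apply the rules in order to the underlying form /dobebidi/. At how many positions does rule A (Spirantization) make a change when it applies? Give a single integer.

3

A Spirantization: [dobebidi] → [dovevizi]
B Degemination: no change — [dovevizi]
C Regressive Voicing Assimilation: no change — [dovevizi]
Rule A changed 3 position(s).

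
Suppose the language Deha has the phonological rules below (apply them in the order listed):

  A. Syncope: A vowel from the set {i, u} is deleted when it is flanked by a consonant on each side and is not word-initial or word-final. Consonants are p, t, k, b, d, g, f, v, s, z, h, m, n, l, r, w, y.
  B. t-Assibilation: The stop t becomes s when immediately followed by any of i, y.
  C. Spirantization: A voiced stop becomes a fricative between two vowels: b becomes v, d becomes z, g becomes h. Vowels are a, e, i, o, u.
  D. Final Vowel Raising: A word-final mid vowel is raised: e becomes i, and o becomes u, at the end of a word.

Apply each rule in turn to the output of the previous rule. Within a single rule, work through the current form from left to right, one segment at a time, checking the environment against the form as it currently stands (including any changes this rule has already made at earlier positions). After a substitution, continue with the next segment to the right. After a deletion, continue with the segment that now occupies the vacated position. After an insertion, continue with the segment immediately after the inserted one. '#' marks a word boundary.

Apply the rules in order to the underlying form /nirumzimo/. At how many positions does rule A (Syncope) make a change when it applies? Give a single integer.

A Syncope: [nirumzimo] → [nrmzmo]
B t-Assibilation: no change — [nrmzmo]
C Spirantization: no change — [nrmzmo]
D Final Vowel Raising: [nrmzmo] → [nrmzmu]
Rule A changed 3 position(s).

3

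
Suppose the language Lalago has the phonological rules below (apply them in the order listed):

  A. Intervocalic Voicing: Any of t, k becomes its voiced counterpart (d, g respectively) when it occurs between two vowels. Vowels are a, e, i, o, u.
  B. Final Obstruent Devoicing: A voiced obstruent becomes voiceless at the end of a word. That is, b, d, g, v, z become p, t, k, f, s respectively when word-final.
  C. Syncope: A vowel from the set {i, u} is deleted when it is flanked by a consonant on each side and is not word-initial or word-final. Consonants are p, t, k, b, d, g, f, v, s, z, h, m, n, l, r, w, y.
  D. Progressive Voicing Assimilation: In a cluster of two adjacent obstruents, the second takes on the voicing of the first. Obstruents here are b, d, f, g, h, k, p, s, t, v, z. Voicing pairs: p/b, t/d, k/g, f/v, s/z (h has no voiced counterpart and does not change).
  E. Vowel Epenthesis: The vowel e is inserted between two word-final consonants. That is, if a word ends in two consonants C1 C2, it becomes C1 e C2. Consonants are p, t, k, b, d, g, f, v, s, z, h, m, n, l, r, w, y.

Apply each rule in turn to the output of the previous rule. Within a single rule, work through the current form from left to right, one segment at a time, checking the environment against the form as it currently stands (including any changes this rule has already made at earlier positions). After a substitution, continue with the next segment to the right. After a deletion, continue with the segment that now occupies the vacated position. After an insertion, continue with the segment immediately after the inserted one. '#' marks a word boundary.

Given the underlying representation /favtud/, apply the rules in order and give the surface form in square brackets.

[favded]

A Intervocalic Voicing: no change — [favtud]
B Final Obstruent Devoicing: [favtud] → [favtut]
C Syncope: [favtut] → [favtt]
D Progressive Voicing Assimilation: [favtt] → [favdd]
E Vowel Epenthesis: [favdd] → [favded]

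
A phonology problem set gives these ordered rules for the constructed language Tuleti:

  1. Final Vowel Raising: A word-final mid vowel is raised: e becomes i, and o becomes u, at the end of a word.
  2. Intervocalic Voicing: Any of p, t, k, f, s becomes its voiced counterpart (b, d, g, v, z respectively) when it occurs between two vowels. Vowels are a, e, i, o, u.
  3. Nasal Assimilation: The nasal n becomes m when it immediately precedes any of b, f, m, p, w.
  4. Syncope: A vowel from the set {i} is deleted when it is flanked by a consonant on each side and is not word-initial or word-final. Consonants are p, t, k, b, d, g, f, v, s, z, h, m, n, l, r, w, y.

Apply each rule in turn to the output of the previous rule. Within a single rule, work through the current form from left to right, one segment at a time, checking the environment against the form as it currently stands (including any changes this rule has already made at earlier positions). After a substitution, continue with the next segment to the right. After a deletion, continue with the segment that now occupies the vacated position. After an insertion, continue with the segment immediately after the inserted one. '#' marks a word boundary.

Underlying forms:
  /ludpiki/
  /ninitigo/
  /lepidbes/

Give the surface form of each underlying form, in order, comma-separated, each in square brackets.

/ludpiki/:
  1 Final Vowel Raising: no change — [ludpiki]
  2 Intervocalic Voicing: [ludpiki] → [ludpigi]
  3 Nasal Assimilation: no change — [ludpigi]
  4 Syncope: [ludpigi] → [ludpgi]
/ninitigo/:
  1 Final Vowel Raising: [ninitigo] → [ninitigu]
  2 Intervocalic Voicing: [ninitigu] → [ninidigu]
  3 Nasal Assimilation: no change — [ninidigu]
  4 Syncope: [ninidigu] → [nndgu]
/lepidbes/:
  1 Final Vowel Raising: no change — [lepidbes]
  2 Intervocalic Voicing: [lepidbes] → [lebidbes]
  3 Nasal Assimilation: no change — [lebidbes]
  4 Syncope: [lebidbes] → [lebdbes]

[ludpgi], [nndgu], [lebdbes]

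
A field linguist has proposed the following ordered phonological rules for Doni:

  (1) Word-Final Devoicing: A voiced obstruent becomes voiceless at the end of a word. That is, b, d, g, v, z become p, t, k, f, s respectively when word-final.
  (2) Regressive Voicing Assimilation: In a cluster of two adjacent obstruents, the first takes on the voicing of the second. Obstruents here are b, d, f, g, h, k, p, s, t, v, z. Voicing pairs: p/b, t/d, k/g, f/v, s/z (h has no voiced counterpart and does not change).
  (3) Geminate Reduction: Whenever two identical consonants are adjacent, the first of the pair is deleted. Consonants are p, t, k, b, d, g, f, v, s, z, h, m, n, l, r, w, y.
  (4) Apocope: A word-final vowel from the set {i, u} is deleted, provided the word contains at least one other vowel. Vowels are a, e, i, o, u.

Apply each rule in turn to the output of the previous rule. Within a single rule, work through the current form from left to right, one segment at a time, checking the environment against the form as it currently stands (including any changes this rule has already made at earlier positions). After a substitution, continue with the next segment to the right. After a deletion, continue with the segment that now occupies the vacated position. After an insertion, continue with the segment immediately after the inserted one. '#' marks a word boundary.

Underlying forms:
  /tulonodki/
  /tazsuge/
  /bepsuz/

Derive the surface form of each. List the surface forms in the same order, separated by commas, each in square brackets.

[tulonotk], [tasuge], [bepsus]

/tulonodki/:
  (1) Word-Final Devoicing: no change — [tulonodki]
  (2) Regressive Voicing Assimilation: [tulonodki] → [tulonotki]
  (3) Geminate Reduction: no change — [tulonotki]
  (4) Apocope: [tulonotki] → [tulonotk]
/tazsuge/:
  (1) Word-Final Devoicing: no change — [tazsuge]
  (2) Regressive Voicing Assimilation: [tazsuge] → [tassuge]
  (3) Geminate Reduction: [tassuge] → [tasuge]
  (4) Apocope: no change — [tasuge]
/bepsuz/:
  (1) Word-Final Devoicing: [bepsuz] → [bepsus]
  (2) Regressive Voicing Assimilation: no change — [bepsus]
  (3) Geminate Reduction: no change — [bepsus]
  (4) Apocope: no change — [bepsus]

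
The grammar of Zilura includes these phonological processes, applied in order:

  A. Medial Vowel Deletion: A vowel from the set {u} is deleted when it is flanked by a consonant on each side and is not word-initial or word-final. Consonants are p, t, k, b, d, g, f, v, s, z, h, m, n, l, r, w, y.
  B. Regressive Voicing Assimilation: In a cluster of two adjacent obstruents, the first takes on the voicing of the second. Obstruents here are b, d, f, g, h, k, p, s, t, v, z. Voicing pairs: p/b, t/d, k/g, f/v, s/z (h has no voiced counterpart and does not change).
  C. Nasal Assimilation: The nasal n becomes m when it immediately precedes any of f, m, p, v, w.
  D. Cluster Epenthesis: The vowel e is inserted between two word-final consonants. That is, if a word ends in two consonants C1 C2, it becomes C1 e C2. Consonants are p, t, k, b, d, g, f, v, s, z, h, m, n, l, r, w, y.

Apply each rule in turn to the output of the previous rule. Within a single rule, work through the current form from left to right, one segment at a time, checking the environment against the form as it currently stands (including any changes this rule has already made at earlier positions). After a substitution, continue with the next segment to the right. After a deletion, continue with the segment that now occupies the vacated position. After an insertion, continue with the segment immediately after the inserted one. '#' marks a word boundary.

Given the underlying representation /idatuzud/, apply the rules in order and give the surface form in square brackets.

A Medial Vowel Deletion: [idatuzud] → [idatzd]
B Regressive Voicing Assimilation: [idatzd] → [idadzd]
C Nasal Assimilation: no change — [idadzd]
D Cluster Epenthesis: [idadzd] → [idadzed]

[idadzed]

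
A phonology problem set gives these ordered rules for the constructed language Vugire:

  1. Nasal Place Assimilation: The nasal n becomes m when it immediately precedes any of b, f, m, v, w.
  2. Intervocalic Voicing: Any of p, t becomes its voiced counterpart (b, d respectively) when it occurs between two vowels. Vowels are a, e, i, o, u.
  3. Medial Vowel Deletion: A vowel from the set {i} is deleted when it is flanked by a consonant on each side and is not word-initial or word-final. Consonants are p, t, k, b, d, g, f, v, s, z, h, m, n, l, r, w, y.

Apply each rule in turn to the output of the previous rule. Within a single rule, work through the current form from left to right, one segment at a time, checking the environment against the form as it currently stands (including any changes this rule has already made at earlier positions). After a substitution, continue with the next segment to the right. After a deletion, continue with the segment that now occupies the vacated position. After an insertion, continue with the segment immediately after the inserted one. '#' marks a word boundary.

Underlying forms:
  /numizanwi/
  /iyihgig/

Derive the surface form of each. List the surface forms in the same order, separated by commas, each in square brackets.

[numzamwi], [iyhgg]

/numizanwi/:
  1 Nasal Place Assimilation: [numizanwi] → [numizamwi]
  2 Intervocalic Voicing: no change — [numizamwi]
  3 Medial Vowel Deletion: [numizamwi] → [numzamwi]
/iyihgig/:
  1 Nasal Place Assimilation: no change — [iyihgig]
  2 Intervocalic Voicing: no change — [iyihgig]
  3 Medial Vowel Deletion: [iyihgig] → [iyhgg]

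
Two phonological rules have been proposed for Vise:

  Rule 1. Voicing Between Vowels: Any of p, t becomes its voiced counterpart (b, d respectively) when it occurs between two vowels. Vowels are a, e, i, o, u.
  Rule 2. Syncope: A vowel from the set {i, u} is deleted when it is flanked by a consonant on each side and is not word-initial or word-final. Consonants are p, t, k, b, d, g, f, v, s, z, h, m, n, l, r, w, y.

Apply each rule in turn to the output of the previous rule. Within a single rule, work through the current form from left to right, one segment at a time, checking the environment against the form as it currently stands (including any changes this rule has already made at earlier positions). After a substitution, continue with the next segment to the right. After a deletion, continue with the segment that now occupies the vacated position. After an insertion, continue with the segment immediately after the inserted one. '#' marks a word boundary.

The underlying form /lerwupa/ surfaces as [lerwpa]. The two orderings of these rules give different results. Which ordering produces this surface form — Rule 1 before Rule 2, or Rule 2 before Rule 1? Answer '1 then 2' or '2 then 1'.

2 then 1

Order 1 then 2:
  1 Voicing Between Vowels: [lerwupa] → [lerwuba]
  2 Syncope: [lerwuba] → [lerwba]
  result: [lerwba]
Order 2 then 1:
  2 Syncope: [lerwupa] → [lerwpa]
  1 Voicing Between Vowels: no change — [lerwpa]
  result: [lerwpa]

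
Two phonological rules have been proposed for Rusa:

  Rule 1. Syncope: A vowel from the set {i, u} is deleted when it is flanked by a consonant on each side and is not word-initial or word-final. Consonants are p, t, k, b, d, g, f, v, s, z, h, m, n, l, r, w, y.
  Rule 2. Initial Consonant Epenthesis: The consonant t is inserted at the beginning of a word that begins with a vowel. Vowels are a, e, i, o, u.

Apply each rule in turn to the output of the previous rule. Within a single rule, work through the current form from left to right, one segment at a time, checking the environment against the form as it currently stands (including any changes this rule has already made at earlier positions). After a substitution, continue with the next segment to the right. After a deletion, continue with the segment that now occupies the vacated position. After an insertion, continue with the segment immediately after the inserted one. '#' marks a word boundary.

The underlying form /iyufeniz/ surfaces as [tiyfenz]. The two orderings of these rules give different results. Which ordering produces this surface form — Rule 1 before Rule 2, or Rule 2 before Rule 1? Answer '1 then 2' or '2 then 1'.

Order 1 then 2:
  1 Syncope: [iyufeniz] → [iyfenz]
  2 Initial Consonant Epenthesis: [iyfenz] → [tiyfenz]
  result: [tiyfenz]
Order 2 then 1:
  2 Initial Consonant Epenthesis: [iyufeniz] → [tiyufeniz]
  1 Syncope: [tiyufeniz] → [tyfenz]
  result: [tyfenz]

1 then 2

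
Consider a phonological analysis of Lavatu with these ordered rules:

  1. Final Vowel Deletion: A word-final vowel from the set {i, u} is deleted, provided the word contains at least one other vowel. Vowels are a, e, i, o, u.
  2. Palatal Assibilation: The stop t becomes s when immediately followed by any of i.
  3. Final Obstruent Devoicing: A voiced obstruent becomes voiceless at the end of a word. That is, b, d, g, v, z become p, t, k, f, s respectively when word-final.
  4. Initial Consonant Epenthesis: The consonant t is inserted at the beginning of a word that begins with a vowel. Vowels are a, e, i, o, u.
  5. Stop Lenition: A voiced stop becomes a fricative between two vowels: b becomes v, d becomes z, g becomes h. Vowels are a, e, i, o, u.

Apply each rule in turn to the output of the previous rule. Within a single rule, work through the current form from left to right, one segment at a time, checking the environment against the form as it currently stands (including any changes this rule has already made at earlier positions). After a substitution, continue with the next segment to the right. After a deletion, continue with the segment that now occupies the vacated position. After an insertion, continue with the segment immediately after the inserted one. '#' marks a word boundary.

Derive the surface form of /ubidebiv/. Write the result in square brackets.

1 Final Vowel Deletion: no change — [ubidebiv]
2 Palatal Assibilation: no change — [ubidebiv]
3 Final Obstruent Devoicing: [ubidebiv] → [ubidebif]
4 Initial Consonant Epenthesis: [ubidebif] → [tubidebif]
5 Stop Lenition: [tubidebif] → [tuvizevif]

[tuvizevif]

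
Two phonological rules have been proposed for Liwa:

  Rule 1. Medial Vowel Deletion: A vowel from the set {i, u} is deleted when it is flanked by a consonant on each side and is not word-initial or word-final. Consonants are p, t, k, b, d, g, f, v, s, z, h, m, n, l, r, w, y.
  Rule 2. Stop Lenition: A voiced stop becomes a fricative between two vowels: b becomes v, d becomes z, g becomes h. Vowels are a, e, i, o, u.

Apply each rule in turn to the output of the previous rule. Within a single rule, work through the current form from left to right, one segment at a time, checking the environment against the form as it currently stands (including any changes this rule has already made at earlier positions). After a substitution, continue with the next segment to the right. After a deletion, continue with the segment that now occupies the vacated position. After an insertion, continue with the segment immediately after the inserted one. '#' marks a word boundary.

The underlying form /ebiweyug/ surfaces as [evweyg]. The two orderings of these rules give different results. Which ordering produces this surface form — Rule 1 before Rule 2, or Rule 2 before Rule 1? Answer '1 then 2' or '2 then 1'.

Order 1 then 2:
  1 Medial Vowel Deletion: [ebiweyug] → [ebweyg]
  2 Stop Lenition: no change — [ebweyg]
  result: [ebweyg]
Order 2 then 1:
  2 Stop Lenition: [ebiweyug] → [eviweyug]
  1 Medial Vowel Deletion: [eviweyug] → [evweyg]
  result: [evweyg]

2 then 1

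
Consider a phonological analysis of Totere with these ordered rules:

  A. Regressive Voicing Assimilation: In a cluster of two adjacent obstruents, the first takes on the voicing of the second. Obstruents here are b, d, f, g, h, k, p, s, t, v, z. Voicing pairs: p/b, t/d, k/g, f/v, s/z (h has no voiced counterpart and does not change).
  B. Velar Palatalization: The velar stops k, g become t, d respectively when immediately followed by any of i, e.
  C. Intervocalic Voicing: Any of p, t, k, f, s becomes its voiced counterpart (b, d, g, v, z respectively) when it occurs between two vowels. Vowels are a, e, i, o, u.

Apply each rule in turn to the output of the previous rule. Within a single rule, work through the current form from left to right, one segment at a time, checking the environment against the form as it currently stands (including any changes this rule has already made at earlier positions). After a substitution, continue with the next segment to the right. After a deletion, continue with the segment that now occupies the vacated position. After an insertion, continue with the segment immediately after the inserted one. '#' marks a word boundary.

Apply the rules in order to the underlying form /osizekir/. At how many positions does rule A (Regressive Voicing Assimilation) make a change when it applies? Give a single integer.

0

A Regressive Voicing Assimilation: no change — [osizekir]
B Velar Palatalization: [osizekir] → [osizetir]
C Intervocalic Voicing: [osizetir] → [ozizedir]
Rule A changed 0 position(s).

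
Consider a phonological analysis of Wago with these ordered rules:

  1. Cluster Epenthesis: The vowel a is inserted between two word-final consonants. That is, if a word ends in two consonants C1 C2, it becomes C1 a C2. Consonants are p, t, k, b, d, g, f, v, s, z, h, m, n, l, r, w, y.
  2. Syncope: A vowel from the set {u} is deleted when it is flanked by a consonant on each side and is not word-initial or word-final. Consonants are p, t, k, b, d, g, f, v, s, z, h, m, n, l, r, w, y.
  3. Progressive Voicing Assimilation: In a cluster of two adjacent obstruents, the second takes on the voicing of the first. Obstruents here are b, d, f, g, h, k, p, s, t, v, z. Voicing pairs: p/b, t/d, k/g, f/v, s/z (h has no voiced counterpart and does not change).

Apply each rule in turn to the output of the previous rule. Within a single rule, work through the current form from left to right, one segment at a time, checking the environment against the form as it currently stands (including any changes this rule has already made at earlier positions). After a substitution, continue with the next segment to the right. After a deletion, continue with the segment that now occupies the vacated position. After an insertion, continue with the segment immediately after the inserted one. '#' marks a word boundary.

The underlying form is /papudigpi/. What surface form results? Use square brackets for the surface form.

1 Cluster Epenthesis: no change — [papudigpi]
2 Syncope: [papudigpi] → [papdigpi]
3 Progressive Voicing Assimilation: [papdigpi] → [paptigbi]

[paptigbi]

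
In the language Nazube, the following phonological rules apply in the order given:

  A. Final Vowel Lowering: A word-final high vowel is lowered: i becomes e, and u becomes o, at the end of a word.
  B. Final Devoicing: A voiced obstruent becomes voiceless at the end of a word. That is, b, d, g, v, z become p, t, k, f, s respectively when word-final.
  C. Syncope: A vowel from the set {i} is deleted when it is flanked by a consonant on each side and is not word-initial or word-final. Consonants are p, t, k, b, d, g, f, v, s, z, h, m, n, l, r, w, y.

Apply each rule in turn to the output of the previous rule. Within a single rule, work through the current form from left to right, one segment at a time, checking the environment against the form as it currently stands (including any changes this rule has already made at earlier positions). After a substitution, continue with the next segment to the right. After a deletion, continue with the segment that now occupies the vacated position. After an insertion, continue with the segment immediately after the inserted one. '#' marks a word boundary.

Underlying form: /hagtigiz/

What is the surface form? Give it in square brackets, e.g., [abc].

A Final Vowel Lowering: no change — [hagtigiz]
B Final Devoicing: [hagtigiz] → [hagtigis]
C Syncope: [hagtigis] → [hagtgs]

[hagtgs]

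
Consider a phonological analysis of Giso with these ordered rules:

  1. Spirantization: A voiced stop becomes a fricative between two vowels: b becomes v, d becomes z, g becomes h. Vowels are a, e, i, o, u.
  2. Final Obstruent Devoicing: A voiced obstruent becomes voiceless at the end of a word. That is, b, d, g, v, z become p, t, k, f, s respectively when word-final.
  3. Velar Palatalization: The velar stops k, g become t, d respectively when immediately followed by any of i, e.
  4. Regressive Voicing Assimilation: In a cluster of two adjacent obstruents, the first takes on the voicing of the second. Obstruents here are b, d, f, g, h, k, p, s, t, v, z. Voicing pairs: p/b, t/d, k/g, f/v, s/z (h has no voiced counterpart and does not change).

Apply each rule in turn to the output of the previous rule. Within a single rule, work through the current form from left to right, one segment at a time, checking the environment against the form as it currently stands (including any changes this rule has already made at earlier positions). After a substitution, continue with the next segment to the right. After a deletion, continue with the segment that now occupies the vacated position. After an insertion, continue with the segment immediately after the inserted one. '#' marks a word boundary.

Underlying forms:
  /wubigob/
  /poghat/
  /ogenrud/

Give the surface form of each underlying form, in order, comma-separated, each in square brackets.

[wuvihop], [pokhat], [ohenrut]

/wubigob/:
  1 Spirantization: [wubigob] → [wuvihob]
  2 Final Obstruent Devoicing: [wuvihob] → [wuvihop]
  3 Velar Palatalization: no change — [wuvihop]
  4 Regressive Voicing Assimilation: no change — [wuvihop]
/poghat/:
  1 Spirantization: no change — [poghat]
  2 Final Obstruent Devoicing: no change — [poghat]
  3 Velar Palatalization: no change — [poghat]
  4 Regressive Voicing Assimilation: [poghat] → [pokhat]
/ogenrud/:
  1 Spirantization: [ogenrud] → [ohenrud]
  2 Final Obstruent Devoicing: [ohenrud] → [ohenrut]
  3 Velar Palatalization: no change — [ohenrut]
  4 Regressive Voicing Assimilation: no change — [ohenrut]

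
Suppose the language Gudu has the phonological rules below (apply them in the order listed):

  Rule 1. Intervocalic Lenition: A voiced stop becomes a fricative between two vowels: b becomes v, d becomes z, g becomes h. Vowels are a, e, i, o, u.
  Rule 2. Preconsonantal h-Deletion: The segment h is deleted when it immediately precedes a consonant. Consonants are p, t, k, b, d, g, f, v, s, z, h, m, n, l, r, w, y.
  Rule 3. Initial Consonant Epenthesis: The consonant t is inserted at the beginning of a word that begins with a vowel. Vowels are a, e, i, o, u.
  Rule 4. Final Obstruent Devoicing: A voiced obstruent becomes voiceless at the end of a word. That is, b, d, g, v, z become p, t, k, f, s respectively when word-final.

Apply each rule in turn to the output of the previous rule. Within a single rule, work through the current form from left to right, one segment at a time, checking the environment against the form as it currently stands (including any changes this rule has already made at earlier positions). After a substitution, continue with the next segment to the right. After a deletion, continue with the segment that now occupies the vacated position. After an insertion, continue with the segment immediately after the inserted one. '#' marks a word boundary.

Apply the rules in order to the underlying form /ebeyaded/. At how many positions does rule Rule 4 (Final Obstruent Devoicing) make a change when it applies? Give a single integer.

Rule 1 Intervocalic Lenition: [ebeyaded] → [eveyazed]
Rule 2 Preconsonantal h-Deletion: no change — [eveyazed]
Rule 3 Initial Consonant Epenthesis: [eveyazed] → [teveyazed]
Rule 4 Final Obstruent Devoicing: [teveyazed] → [teveyazet]
Rule Rule 4 changed 1 position(s).

1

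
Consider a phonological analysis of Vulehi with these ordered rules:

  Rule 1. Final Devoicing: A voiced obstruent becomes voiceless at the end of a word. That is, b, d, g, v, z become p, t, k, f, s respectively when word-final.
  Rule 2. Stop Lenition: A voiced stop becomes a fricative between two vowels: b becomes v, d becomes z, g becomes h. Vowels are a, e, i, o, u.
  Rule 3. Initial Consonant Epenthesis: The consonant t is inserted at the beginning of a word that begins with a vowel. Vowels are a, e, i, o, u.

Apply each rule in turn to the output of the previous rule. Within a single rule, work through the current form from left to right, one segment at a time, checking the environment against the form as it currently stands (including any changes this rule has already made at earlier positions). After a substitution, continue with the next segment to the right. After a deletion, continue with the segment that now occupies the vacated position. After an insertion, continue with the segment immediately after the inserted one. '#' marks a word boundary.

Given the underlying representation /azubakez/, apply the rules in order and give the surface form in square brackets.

Rule 1 Final Devoicing: [azubakez] → [azubakes]
Rule 2 Stop Lenition: [azubakes] → [azuvakes]
Rule 3 Initial Consonant Epenthesis: [azuvakes] → [tazuvakes]

[tazuvakes]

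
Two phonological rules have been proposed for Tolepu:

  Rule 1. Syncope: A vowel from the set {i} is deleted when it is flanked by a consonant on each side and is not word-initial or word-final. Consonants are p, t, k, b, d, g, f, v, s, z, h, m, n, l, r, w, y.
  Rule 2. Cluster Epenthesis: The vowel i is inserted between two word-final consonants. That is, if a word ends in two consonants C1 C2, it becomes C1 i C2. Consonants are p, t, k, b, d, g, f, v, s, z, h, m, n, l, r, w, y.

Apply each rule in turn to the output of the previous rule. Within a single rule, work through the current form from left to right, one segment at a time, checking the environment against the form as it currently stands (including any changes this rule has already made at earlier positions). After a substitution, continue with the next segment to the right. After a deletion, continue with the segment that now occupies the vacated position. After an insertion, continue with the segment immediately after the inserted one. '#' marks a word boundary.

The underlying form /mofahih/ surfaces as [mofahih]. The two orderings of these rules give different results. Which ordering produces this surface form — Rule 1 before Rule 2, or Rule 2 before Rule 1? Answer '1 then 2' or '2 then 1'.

Order 1 then 2:
  1 Syncope: [mofahih] → [mofahh]
  2 Cluster Epenthesis: [mofahh] → [mofahih]
  result: [mofahih]
Order 2 then 1:
  2 Cluster Epenthesis: no change — [mofahih]
  1 Syncope: [mofahih] → [mofahh]
  result: [mofahh]

1 then 2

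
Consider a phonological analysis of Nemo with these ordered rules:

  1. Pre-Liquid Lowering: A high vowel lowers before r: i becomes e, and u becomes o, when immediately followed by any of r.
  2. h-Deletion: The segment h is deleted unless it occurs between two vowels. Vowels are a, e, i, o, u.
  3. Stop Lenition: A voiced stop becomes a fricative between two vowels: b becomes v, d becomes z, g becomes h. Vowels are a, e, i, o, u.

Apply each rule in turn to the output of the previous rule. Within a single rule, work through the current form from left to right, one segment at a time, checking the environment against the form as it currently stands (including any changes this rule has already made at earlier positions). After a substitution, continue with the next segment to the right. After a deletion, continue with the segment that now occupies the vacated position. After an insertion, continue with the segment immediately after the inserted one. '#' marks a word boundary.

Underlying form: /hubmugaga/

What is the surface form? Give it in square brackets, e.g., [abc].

[ubmuhaha]

1 Pre-Liquid Lowering: no change — [hubmugaga]
2 h-Deletion: [hubmugaga] → [ubmugaga]
3 Stop Lenition: [ubmugaga] → [ubmuhaha]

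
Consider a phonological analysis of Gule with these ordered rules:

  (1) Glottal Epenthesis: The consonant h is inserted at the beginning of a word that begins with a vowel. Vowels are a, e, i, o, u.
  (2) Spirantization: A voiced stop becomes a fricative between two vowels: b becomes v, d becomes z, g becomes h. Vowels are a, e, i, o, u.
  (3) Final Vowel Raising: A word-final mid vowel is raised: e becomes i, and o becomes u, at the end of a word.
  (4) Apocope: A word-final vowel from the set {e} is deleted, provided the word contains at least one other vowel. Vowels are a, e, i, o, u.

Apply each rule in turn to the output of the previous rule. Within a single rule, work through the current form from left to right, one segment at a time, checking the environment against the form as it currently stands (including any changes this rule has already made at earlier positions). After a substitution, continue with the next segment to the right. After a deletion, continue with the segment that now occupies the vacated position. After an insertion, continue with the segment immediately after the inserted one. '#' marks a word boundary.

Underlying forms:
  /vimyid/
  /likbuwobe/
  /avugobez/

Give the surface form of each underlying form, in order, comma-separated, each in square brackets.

[vimyid], [likbuwovi], [havuhovez]

/vimyid/:
  (1) Glottal Epenthesis: no change — [vimyid]
  (2) Spirantization: no change — [vimyid]
  (3) Final Vowel Raising: no change — [vimyid]
  (4) Apocope: no change — [vimyid]
/likbuwobe/:
  (1) Glottal Epenthesis: no change — [likbuwobe]
  (2) Spirantization: [likbuwobe] → [likbuwove]
  (3) Final Vowel Raising: [likbuwove] → [likbuwovi]
  (4) Apocope: no change — [likbuwovi]
/avugobez/:
  (1) Glottal Epenthesis: [avugobez] → [havugobez]
  (2) Spirantization: [havugobez] → [havuhovez]
  (3) Final Vowel Raising: no change — [havuhovez]
  (4) Apocope: no change — [havuhovez]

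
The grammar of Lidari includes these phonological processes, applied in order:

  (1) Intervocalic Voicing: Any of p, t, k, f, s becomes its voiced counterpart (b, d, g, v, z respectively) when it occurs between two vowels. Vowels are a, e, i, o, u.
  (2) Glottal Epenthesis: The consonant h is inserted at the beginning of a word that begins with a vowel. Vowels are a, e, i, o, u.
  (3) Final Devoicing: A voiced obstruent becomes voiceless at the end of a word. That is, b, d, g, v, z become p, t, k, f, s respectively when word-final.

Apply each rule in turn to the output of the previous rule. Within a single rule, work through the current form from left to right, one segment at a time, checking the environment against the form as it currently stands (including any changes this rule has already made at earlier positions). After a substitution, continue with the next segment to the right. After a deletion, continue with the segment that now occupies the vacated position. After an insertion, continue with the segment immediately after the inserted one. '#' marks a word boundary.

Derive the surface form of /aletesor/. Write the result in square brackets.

[haledezor]

(1) Intervocalic Voicing: [aletesor] → [aledezor]
(2) Glottal Epenthesis: [aledezor] → [haledezor]
(3) Final Devoicing: no change — [haledezor]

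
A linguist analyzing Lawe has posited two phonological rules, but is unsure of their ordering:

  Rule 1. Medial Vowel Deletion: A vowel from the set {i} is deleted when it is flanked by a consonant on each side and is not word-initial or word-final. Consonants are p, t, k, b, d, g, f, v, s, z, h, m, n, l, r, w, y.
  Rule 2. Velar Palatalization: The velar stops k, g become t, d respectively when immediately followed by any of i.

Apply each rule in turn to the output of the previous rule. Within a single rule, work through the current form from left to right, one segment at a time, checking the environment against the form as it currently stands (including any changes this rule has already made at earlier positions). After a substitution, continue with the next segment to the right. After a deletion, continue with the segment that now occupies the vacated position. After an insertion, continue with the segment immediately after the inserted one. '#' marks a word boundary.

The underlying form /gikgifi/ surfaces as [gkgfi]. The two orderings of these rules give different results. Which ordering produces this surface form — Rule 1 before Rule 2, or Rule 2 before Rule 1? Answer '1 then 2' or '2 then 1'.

Order 1 then 2:
  1 Medial Vowel Deletion: [gikgifi] → [gkgfi]
  2 Velar Palatalization: no change — [gkgfi]
  result: [gkgfi]
Order 2 then 1:
  2 Velar Palatalization: [gikgifi] → [dikdifi]
  1 Medial Vowel Deletion: [dikdifi] → [dkdfi]
  result: [dkdfi]

1 then 2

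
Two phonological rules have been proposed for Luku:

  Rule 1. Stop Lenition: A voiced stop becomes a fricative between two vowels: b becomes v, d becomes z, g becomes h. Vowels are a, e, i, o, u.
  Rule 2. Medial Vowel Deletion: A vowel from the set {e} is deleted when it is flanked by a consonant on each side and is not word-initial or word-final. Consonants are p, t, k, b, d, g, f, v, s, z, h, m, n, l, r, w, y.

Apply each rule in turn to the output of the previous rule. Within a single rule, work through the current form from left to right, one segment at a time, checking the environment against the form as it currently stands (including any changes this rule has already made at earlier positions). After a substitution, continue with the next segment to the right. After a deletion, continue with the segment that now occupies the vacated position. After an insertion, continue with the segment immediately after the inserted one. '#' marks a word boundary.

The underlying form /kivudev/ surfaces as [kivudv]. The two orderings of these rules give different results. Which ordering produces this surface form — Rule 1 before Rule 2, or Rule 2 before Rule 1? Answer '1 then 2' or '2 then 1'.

2 then 1

Order 1 then 2:
  1 Stop Lenition: [kivudev] → [kivuzev]
  2 Medial Vowel Deletion: [kivuzev] → [kivuzv]
  result: [kivuzv]
Order 2 then 1:
  2 Medial Vowel Deletion: [kivudev] → [kivudv]
  1 Stop Lenition: no change — [kivudv]
  result: [kivudv]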